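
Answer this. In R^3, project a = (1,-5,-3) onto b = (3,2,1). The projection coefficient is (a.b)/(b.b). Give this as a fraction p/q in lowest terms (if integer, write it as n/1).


Projection coefficient = (a . b) / (b . b)
a . b = 1*3 + (-5)*2 + (-3)*1
= 3 + (-10) + (-3) = -10
b . b = 3^2 + 2^2 + 1^2
= 9 + 4 + 1 = 14
Coefficient = -10/14
In lowest terms: -5/7


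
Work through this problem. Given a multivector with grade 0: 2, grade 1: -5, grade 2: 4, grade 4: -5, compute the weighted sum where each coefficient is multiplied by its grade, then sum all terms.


Grade-weighted sum = sum of grade_k * coefficient_k
0*2 = 0
1*(-5) = -5
2*4 = 8
4*(-5) = -20
Total = 0 + (-5) + 8 + (-20) = -17


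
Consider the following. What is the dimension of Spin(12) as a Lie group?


Spin(n) double-covers SO(n); both have Lie algebra so(n) of dimension n(n-1)/2.
n = 12
n(n-1) = 12 * 11 = 132
dim Spin(12) = 132/2 = 66


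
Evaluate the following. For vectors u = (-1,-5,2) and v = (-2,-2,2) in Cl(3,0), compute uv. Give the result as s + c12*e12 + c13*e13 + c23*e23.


In Cl(3,0): e_i^2 = 1, e_ie_j = -e_je_i for i != j.
Scalar part = u . v = (-1)*(-2) + (-5)*(-2) + 2*2
= 2 + 10 + 4 = 16
e12 coeff = (-1)*(-2) - (-5)*(-2) = 2 - 10 = -8
e13 coeff = (-1)*2 - 2*(-2) = -2 - (-4) = 2
e23 coeff = (-5)*2 - 2*(-2) = -10 - (-4) = -6
uv = 16 - 8*e12 + 2*e13 - 6*e23


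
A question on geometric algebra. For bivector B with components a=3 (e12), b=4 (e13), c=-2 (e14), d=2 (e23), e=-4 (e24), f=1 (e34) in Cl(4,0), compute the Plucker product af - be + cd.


Plucker relation: af - be + cd
a*f = 3*1 = 3
b*e = 4*(-4) = -16
c*d = (-2)*2 = -4
af - be + cd = 3 - (-16) + (-4)
= 15


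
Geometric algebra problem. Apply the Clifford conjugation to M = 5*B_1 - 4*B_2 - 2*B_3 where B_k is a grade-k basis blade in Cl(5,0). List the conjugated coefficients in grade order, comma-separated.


Clifford conjugate sign for grade k: (-1)^(k(k+1)/2)
Grade 1: (-1)^(1*2/2) = (-1)^1 = -1, coeff 5 -> -5
Grade 2: (-1)^(2*3/2) = (-1)^3 = -1, coeff -4 -> 4
Grade 3: (-1)^(3*4/2) = (-1)^6 = 1, coeff -2 -> -2
Conjugated coefficients: -5, 4, -2


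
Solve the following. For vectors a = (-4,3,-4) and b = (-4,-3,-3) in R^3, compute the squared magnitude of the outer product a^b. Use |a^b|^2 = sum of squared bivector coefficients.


a wedge b = (a1*b2 - a2*b1)*e12 + (a1*b3 - a3*b1)*e13 + (a2*b3 - a3*b2)*e23
e12 coeff: (-4)*(-3) - 3*(-4) = 12 - (-12) = 24
e13 coeff: (-4)*(-3) - (-4)*(-4) = 12 - 16 = -4
e23 coeff: 3*(-3) - (-4)*(-3) = -9 - 12 = -21
|a wedge b|^2 = 24^2 + (-4)^2 + (-21)^2
= 576 + 16 + 441
= 1033


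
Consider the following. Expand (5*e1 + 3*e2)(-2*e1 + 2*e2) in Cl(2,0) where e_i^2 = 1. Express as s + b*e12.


Expand: (5*e1 + 3*e2)(-2*e1 + 2*e2)
= 5*(-2)*e1e1 + 5*2*e1e2 + 3*(-2)*e2e1 + 3*2*e2e2
Using e1^2 = e2^2 = 1, e2e1 = -e1e2:
Scalar part s = 5*(-2) + 3*2 = -10 + 6 = -4
Bivector part b = 5*2 - 3*(-2) = 10 - (-6) = 16
uv = -4 + 16*e12


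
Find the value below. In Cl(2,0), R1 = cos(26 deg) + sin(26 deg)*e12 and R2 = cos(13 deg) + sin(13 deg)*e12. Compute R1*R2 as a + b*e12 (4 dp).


Same-plane rotors commute and their half-angles add:
R1*R2 = cos(a1 + a2) + sin(a1 + a2)*e12.
a1 + a2 = 26 + 13 = 39 deg
cos(39 deg) = 0.7771
sin(39 deg) = 0.6293
R1*R2 = 0.7771 + 0.6293*e12


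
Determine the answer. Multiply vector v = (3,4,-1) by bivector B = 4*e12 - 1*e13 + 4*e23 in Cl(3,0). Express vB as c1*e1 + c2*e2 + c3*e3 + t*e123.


vB has grade-1 (vector) and grade-3 (trivector) parts: vB = (v _| B) + (v ^ B).
Vector part <vB>_1:
  e1: -v2*b12 - v3*b13 = -(4)*(4) - (-1)*(-1) = -17
  e2: v1*b12 - v3*b23 = (3)*(4) - (-1)*(4) = 16
  e3: v1*b13 + v2*b23 = (3)*(-1) + (4)*(4) = 13
Trivector part <vB>_3:
  e123: v1*b23 - v2*b13 + v3*b12 = (3)*(4) - (4)*(-1) + (-1)*(4) = 12
vB = -17*e1 + 16*e2 + 13*e3 + 12*e123


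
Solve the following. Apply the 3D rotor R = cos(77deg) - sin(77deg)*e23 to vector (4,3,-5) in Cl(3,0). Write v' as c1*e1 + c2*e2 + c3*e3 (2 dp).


Rotor R = cos(77deg) - sin(77deg)*e23
Rotation angle theta = 2 * 77 = 154 degrees in the e23 plane (e2 -> e3).
The component perpendicular to the plane (e1) is invariant: v'_1 = v1 = 4.00
cos(154deg) = -0.8988, sin(154deg) = 0.4384
v'_2 = v2*cos(theta) - v3*sin(theta) = 3*(-0.8988) - (-5)*0.4384 = -0.50
v'_3 = v2*sin(theta) + v3*cos(theta) = 3*0.4384 + (-5)*(-0.8988) = 5.81
v' = 4.00*e1 - 0.50*e2 + 5.81*e3


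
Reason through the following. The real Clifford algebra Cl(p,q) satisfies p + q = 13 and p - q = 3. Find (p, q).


We need p + q = 13 and p - q = 3.
Adding: 2p = 13 + 3 = 16, so p = 8.
Then q = 13 - 8 = 5.
(p, q) = (8, 5)


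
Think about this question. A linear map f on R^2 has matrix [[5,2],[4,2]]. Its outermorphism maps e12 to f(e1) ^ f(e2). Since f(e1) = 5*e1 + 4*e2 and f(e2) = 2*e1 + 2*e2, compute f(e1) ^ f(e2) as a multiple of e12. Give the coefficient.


The outermorphism of a linear map f sends e1^e2 to f(e1)^f(e2).
f(e1) = 5*e1 + 4*e2
f(e2) = 2*e1 + 2*e2
f(e1) ^ f(e2) = (5*e1 + 4*e2) ^ (2*e1 + 2*e2)
= 5*2*e12 + 4*2*e21
= (10 - 8)*e12
= 2*e12
Coefficient = 2


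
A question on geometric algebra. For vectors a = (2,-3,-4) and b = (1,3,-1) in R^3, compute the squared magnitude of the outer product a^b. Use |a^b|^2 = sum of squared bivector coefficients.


a wedge b = (a1*b2 - a2*b1)*e12 + (a1*b3 - a3*b1)*e13 + (a2*b3 - a3*b2)*e23
e12 coeff: 2*3 - (-3)*1 = 6 - (-3) = 9
e13 coeff: 2*(-1) - (-4)*1 = -2 - (-4) = 2
e23 coeff: (-3)*(-1) - (-4)*3 = 3 - (-12) = 15
|a wedge b|^2 = 9^2 + 2^2 + 15^2
= 81 + 4 + 225
= 310


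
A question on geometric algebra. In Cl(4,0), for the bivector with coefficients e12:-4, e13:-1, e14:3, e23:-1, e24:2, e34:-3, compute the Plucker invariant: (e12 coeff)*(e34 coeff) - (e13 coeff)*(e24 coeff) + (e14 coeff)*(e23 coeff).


Plucker relation: af - be + cd
a*f = (-4)*(-3) = 12
b*e = (-1)*2 = -2
c*d = 3*(-1) = -3
af - be + cd = 12 - (-2) + (-3)
= 11


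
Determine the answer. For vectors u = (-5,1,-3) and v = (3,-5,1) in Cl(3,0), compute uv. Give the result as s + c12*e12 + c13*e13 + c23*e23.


In Cl(3,0): e_i^2 = 1, e_ie_j = -e_je_i for i != j.
Scalar part = u . v = (-5)*3 + 1*(-5) + (-3)*1
= -15 + (-5) + (-3) = -23
e12 coeff = (-5)*(-5) - 1*3 = 25 - 3 = 22
e13 coeff = (-5)*1 - (-3)*3 = -5 - (-9) = 4
e23 coeff = 1*1 - (-3)*(-5) = 1 - 15 = -14
uv = -23 + 22*e12 + 4*e13 - 14*e23


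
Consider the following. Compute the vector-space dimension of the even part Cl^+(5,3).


Even subalgebra dimension = 2^(n-1)
n = 5 + 3 = 8
2^(8 - 1) = 2^7 = 128
Verification: sum of C(8,k) for even k = 1 + 28 + 70 + 28 + 1 = 128
Result = 128


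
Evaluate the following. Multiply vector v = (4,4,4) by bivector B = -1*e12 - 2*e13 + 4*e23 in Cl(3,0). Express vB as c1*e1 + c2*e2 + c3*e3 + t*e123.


vB has grade-1 (vector) and grade-3 (trivector) parts: vB = (v _| B) + (v ^ B).
Vector part <vB>_1:
  e1: -v2*b12 - v3*b13 = -(4)*(-1) - (4)*(-2) = 12
  e2: v1*b12 - v3*b23 = (4)*(-1) - (4)*(4) = -20
  e3: v1*b13 + v2*b23 = (4)*(-2) + (4)*(4) = 8
Trivector part <vB>_3:
  e123: v1*b23 - v2*b13 + v3*b12 = (4)*(4) - (4)*(-2) + (4)*(-1) = 20
vB = 12*e1 - 20*e2 + 8*e3 + 20*e123


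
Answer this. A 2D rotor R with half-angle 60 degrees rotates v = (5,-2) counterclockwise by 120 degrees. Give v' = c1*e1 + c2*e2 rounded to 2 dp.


Rotor R = cos(60deg) - sin(60deg)*e12
Rotation angle theta = 2 * 60 = 120 degrees
v' = R*v*~R rotates v by theta.
cos(120deg) = -0.5000, sin(120deg) = 0.8660
v'_1 = 5*cos(120deg) - (-2)*sin(120deg)
= 5*(-0.5000) - (-2)*0.8660
= -0.77
v'_2 = 5*sin(120deg) + (-2)*cos(120deg)
= 5*0.8660 + (-2)*(-0.5000)
= 5.33
v' = -0.77*e1 + 5.33*e2


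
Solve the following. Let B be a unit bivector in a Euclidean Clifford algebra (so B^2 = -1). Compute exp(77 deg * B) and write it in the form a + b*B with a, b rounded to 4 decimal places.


For a unit bivector B with B^2 = -1, the exponential series gives
e^(theta*B) = cos(theta) + sin(theta)*B (the GA analogue of Euler's formula).
theta = 77 degrees = 1.343904 rad
cos(77 deg) = 0.2250
sin(77 deg) = 0.9744
exp(theta*B) = 0.2250 + 0.9744*B


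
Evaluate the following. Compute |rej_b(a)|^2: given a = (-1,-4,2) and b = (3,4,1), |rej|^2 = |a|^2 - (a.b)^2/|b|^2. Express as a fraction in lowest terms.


|a|^2 = (-1)^2 + (-4)^2 + 2^2 = 21
|b|^2 = 3^2 + 4^2 + 1^2 = 26
a . b = (-1)*3 + (-4)*4 + 2*1 = -17
(a.b)^2 = (-17)^2 = 289
|rej|^2 = 21 - 289/26
= (546 - 289)/26
= 257/26
In lowest terms: 257/26


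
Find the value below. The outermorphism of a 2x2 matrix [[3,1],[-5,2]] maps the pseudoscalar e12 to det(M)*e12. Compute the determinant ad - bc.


The outermorphism of a linear map f sends e1^e2 to f(e1)^f(e2).
f(e1) = 3*e1 - 5*e2
f(e2) = 1*e1 + 2*e2
f(e1) ^ f(e2) = (3*e1 - 5*e2) ^ (1*e1 + 2*e2)
= 3*2*e12 + (-5)*1*e21
= (6 - (-5))*e12
= 11*e12
Coefficient = 11


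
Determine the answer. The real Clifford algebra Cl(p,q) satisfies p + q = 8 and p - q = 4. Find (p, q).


We need p + q = 8 and p - q = 4.
Adding: 2p = 8 + 4 = 12, so p = 6.
Then q = 8 - 6 = 2.
(p, q) = (6, 2)


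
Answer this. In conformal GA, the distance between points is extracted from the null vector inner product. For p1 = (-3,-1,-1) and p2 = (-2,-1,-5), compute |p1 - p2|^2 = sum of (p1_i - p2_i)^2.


p1 - p2 = (-1, 0, 4)
|p1 - p2|^2 = (-1)^2 + 0^2 + 4^2
= 1 + 0 + 16
= 17


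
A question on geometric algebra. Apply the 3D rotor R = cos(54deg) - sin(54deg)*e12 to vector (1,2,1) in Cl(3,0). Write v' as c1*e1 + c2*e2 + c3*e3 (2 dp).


Rotor R = cos(54deg) - sin(54deg)*e12
Rotation angle theta = 2 * 54 = 108 degrees in the e12 plane (e1 -> e2).
The component perpendicular to the plane (e3) is invariant: v'_3 = v3 = 1.00
cos(108deg) = -0.3090, sin(108deg) = 0.9511
v'_1 = v1*cos(theta) - v2*sin(theta) = 1*(-0.3090) - 2*0.9511 = -2.21
v'_2 = v1*sin(theta) + v2*cos(theta) = 1*0.9511 + 2*(-0.3090) = 0.33
v' = -2.21*e1 + 0.33*e2 + 1.00*e3


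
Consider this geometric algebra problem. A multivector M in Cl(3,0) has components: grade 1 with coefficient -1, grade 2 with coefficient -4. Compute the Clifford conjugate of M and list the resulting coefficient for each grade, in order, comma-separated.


Clifford conjugate sign for grade k: (-1)^(k(k+1)/2)
Grade 1: (-1)^(1*2/2) = (-1)^1 = -1, coeff -1 -> 1
Grade 2: (-1)^(2*3/2) = (-1)^3 = -1, coeff -4 -> 4
Conjugated coefficients: 1, 4


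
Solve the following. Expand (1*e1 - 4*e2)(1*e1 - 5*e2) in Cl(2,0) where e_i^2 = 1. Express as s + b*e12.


Expand: (1*e1 - 4*e2)(1*e1 - 5*e2)
= 1*1*e1e1 + 1*(-5)*e1e2 + (-4)*1*e2e1 + (-4)*(-5)*e2e2
Using e1^2 = e2^2 = 1, e2e1 = -e1e2:
Scalar part s = 1*1 + (-4)*(-5) = 1 + 20 = 21
Bivector part b = 1*(-5) - (-4)*1 = -5 - (-4) = -1
uv = 21 - 1*e12


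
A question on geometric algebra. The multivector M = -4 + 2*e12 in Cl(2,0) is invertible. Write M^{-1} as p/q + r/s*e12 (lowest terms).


M = -4 + 2*e12, where e12^2 = -1.
Since M commutes with its reverse ~M = a - b*e12, M * ~M = a^2 - b^2*e12^2 = a^2 + b^2.
So M^{-1} = ~M / (a^2 + b^2) = (a - b*e12)/(a^2 + b^2).
a^2 + b^2 = 16 + 4 = 20
Scalar part = -4/20 = -1/5
Bivector coeff = -2/20 = -1/10
M^{-1} = -1/5 - 1/10*e12


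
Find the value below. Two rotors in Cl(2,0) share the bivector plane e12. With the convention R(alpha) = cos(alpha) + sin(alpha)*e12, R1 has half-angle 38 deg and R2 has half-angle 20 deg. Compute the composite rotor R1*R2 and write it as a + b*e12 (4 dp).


Same-plane rotors commute and their half-angles add:
R1*R2 = cos(a1 + a2) + sin(a1 + a2)*e12.
a1 + a2 = 38 + 20 = 58 deg
cos(58 deg) = 0.5299
sin(58 deg) = 0.8480
R1*R2 = 0.5299 + 0.8480*e12


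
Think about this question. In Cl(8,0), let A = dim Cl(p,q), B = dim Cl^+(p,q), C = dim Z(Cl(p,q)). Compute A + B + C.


n = 8 + 0 = 8
Total dim = 2^8 = 256
Even subalgebra dim = 2^7 = 128
n is even, so center dim = 1
Sum = 256 + 128 + 1 = 385


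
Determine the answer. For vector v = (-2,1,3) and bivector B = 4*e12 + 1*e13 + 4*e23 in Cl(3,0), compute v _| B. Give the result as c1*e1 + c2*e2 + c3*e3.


Left contraction v _| B = <vB>_1 (grade-1 part of the geometric product vB).
Using e1_|e12 = e2, e2_|e12 = -e1, e1_|e13 = e3, e3_|e13 = -e1, e2_|e23 = e3, e3_|e23 = -e2:
e1 coeff: -v2*b12 - v3*b13 = -(1)*(4) - (3)*(1) = -7
e2 coeff: v1*b12 - v3*b23 = (-2)*(4) - (3)*(4) = -20
e3 coeff: v1*b13 + v2*b23 = (-2)*(1) + (1)*(4) = 2
v _| B = -7*e1 - 20*e2 + 2*e3


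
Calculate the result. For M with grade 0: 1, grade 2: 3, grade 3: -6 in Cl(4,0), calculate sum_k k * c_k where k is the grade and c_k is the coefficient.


Grade-weighted sum = sum of grade_k * coefficient_k
0*1 = 0
2*3 = 6
3*(-6) = -18
Total = 0 + 6 + (-18) = -12


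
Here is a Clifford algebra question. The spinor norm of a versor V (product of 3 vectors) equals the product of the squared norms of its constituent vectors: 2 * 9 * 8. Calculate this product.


Spinor norm N(V) = |v1|^2 * |v2|^2 * ... * |v3|^2
= 2 * 9 * 8
Running product: 2, 18, 144
N(V) = 144


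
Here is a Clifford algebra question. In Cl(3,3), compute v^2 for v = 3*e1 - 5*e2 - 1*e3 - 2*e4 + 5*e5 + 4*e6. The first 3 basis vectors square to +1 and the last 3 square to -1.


v^2 = sum of c_i^2 * e_i^2
Positive signature terms (e_i^2 = +1): 3^2 + (-5)^2 + (-1)^2 = 35
Negative signature terms (e_j^2 = -1): (-2)^2 + 5^2 + 4^2 = 45
v^2 = 35 - 45 = -10


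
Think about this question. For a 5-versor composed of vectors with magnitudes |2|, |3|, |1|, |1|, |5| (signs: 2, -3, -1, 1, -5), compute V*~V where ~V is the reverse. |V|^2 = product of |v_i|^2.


Each vector v_i has |v_i|^2 = s_i^2
Squared scales: 2^2 = 4, (-3)^2 = 9, (-1)^2 = 1, 1^2 = 1, (-5)^2 = 25
|V|^2 = 4 * 9 * 1 * 1 * 25
= 900


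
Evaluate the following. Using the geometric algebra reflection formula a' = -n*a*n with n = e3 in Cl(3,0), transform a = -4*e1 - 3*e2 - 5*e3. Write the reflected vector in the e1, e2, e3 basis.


Reflection formula: a' = -n*a*n, with n = e3 (unit vector, n^2 = 1).
For reflection through hyperplane perp to e3:
The component along e3 flips sign, others stay.
a = (-4, -3, -5)
a' = (-4, -3, 5)
a' = -4*e1 - 3*e2 + 5*e3


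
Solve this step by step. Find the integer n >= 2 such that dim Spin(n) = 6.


dim Spin(n) = dim so(n) = n(n-1)/2.
Solve n(n-1)/2 = 6, i.e. n^2 - n - 12 = 0.
Discriminant = 1 + 8*6 = 49
n = (1 + sqrt(49))/2 = (1 + 7)/2 = 4


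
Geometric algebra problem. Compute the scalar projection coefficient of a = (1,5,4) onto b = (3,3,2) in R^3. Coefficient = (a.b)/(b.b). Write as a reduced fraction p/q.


Projection coefficient = (a . b) / (b . b)
a . b = 1*3 + 5*3 + 4*2
= 3 + 15 + 8 = 26
b . b = 3^2 + 3^2 + 2^2
= 9 + 9 + 4 = 22
Coefficient = 26/22
In lowest terms: 13/11


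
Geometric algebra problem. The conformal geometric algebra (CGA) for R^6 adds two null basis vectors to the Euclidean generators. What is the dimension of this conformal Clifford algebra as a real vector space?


The conformal model of R^6 uses Cl(7,1): the 6 Euclidean generators plus two extra orthogonal generators e+ (e+^2 = +1) and e- (e-^2 = -1), from which the null vectors e0, einf are built.
Number of generators m = 6 + 2 = 8.
dim Cl(p,q) = 2^m = 2^8 = 256


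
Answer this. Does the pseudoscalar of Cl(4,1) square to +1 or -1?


The pseudoscalar I = e1...e_n (product of all n generators) of Cl(p,q) satisfies I^2 = (-1)^(q + n(n-1)/2).
p = 4, q = 1, n = p + q = 5
n(n-1)/2 = 5 * 4 / 2 = 10
Exponent = q + n(n-1)/2 = 1 + 10 = 11
I^2 = (-1)^11 = -1


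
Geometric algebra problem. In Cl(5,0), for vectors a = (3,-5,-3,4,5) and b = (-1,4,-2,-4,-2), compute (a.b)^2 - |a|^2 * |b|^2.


a . b = 3*(-1) + (-5)*4 + (-3)*(-2) + 4*(-4) + 5*(-2)
= -3 + (-20) + 6 + (-16) + (-10) = -43
|a|^2 = 3^2 + (-5)^2 + (-3)^2 + 4^2 + 5^2 = 84
|b|^2 = (-1)^2 + 4^2 + (-2)^2 + (-4)^2 + (-2)^2 = 41
(a.b)^2 = (-43)^2 = 1849
|a|^2 * |b|^2 = 84 * 41 = 3444
Result = 1849 - 3444 = -1595


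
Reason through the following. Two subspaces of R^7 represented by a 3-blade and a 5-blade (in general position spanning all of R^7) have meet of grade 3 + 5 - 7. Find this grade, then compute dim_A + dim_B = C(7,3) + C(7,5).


Meet grade = grade(A) + grade(B) - n
= 3 + 5 - 7 = 1
C(7,3) = 35
C(7,5) = 21
dim_A + dim_B = 35 + 21 = 56


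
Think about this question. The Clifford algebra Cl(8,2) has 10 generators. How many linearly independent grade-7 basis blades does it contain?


Number of grade-k basis blades in Cl(p,q) with n = p + q is C(n, k).
n = 8 + 2 = 10
C(10, 7) = 10! / (7! * 3!)
= 3628800 / (5040 * 6)
= 120


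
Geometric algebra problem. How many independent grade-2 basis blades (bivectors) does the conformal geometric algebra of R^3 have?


The conformal model of R^3 uses Cl(4,1) with m = 3 + 2 = 5 generators.
Number of grade-2 blades = C(m, 2) = C(5, 2)
= 5*4/2 = 10


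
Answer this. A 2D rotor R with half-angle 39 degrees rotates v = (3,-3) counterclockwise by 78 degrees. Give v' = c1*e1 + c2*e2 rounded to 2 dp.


Rotor R = cos(39deg) - sin(39deg)*e12
Rotation angle theta = 2 * 39 = 78 degrees
v' = R*v*~R rotates v by theta.
cos(78deg) = 0.2079, sin(78deg) = 0.9781
v'_1 = 3*cos(78deg) - (-3)*sin(78deg)
= 3*0.2079 - (-3)*0.9781
= 3.56
v'_2 = 3*sin(78deg) + (-3)*cos(78deg)
= 3*0.9781 + (-3)*0.2079
= 2.31
v' = 3.56*e1 + 2.31*e2


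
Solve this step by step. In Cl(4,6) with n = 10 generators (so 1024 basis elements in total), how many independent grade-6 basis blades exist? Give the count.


Number of grade-k basis blades in Cl(p,q) with n = p + q is C(n, k).
n = 4 + 6 = 10
C(10, 6) = 10! / (6! * 4!)
= 3628800 / (720 * 24)
= 210


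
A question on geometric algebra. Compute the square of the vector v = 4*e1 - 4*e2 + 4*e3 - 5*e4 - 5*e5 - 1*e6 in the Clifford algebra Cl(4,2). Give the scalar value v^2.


v^2 = sum of c_i^2 * e_i^2
Positive signature terms (e_i^2 = +1): 4^2 + (-4)^2 + 4^2 + (-5)^2 = 73
Negative signature terms (e_j^2 = -1): (-5)^2 + (-1)^2 = 26
v^2 = 73 - 26 = 47


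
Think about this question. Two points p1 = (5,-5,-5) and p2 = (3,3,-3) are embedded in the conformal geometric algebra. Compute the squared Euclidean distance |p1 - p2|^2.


p1 - p2 = (2, -8, -2)
|p1 - p2|^2 = 2^2 + (-8)^2 + (-2)^2
= 4 + 64 + 4
= 72


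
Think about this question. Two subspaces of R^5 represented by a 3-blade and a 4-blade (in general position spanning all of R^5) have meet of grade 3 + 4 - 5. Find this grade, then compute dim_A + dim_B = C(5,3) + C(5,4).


Meet grade = grade(A) + grade(B) - n
= 3 + 4 - 5 = 2
C(5,3) = 10
C(5,4) = 5
dim_A + dim_B = 10 + 5 = 15


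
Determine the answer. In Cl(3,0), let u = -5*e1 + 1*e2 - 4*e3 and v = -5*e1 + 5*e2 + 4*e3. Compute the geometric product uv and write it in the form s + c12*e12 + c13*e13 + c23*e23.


In Cl(3,0): e_i^2 = 1, e_ie_j = -e_je_i for i != j.
Scalar part = u . v = (-5)*(-5) + 1*5 + (-4)*4
= 25 + 5 + (-16) = 14
e12 coeff = (-5)*5 - 1*(-5) = -25 - (-5) = -20
e13 coeff = (-5)*4 - (-4)*(-5) = -20 - 20 = -40
e23 coeff = 1*4 - (-4)*5 = 4 - (-20) = 24
uv = 14 - 20*e12 - 40*e13 + 24*e23


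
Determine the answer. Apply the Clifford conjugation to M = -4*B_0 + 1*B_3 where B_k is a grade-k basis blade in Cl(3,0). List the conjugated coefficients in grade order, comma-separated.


Clifford conjugate sign for grade k: (-1)^(k(k+1)/2)
Grade 0: (-1)^(0*1/2) = (-1)^0 = 1, coeff -4 -> -4
Grade 3: (-1)^(3*4/2) = (-1)^6 = 1, coeff 1 -> 1
Conjugated coefficients: -4, 1


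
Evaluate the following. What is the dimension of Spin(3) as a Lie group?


Spin(n) double-covers SO(n); both have Lie algebra so(n) of dimension n(n-1)/2.
n = 3
n(n-1) = 3 * 2 = 6
dim Spin(3) = 6/2 = 3


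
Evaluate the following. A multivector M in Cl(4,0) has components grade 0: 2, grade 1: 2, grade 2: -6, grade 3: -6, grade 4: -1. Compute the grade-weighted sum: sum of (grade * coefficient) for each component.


Grade-weighted sum = sum of grade_k * coefficient_k
0*2 = 0
1*2 = 2
2*(-6) = -12
3*(-6) = -18
4*(-1) = -4
Total = 0 + 2 + (-12) + (-18) + (-4) = -32


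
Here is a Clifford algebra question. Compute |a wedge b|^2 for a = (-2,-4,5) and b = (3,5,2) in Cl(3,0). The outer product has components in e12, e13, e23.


a wedge b = (a1*b2 - a2*b1)*e12 + (a1*b3 - a3*b1)*e13 + (a2*b3 - a3*b2)*e23
e12 coeff: (-2)*5 - (-4)*3 = -10 - (-12) = 2
e13 coeff: (-2)*2 - 5*3 = -4 - 15 = -19
e23 coeff: (-4)*2 - 5*5 = -8 - 25 = -33
|a wedge b|^2 = 2^2 + (-19)^2 + (-33)^2
= 4 + 361 + 1089
= 1454


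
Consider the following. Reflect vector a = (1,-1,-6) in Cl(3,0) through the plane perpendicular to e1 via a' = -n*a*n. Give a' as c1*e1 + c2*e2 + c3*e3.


Reflection formula: a' = -n*a*n, with n = e1 (unit vector, n^2 = 1).
For reflection through hyperplane perp to e1:
The component along e1 flips sign, others stay.
a = (1, -1, -6)
a' = (-1, -1, -6)
a' = -1*e1 - 1*e2 - 6*e3


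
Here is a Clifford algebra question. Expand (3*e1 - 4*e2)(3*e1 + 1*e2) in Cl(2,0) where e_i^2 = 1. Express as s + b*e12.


Expand: (3*e1 - 4*e2)(3*e1 + 1*e2)
= 3*3*e1e1 + 3*1*e1e2 + (-4)*3*e2e1 + (-4)*1*e2e2
Using e1^2 = e2^2 = 1, e2e1 = -e1e2:
Scalar part s = 3*3 + (-4)*1 = 9 + (-4) = 5
Bivector part b = 3*1 - (-4)*3 = 3 - (-12) = 15
uv = 5 + 15*e12


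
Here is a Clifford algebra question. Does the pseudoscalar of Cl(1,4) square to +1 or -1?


The pseudoscalar I = e1...e_n (product of all n generators) of Cl(p,q) satisfies I^2 = (-1)^(q + n(n-1)/2).
p = 1, q = 4, n = p + q = 5
n(n-1)/2 = 5 * 4 / 2 = 10
Exponent = q + n(n-1)/2 = 4 + 10 = 14
I^2 = (-1)^14 = +1


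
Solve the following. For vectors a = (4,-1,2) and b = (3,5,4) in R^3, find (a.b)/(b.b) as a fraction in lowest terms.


Projection coefficient = (a . b) / (b . b)
a . b = 4*3 + (-1)*5 + 2*4
= 12 + (-5) + 8 = 15
b . b = 3^2 + 5^2 + 4^2
= 9 + 25 + 16 = 50
Coefficient = 15/50
In lowest terms: 3/10


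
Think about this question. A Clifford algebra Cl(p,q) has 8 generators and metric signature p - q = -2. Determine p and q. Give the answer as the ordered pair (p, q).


We need p + q = 8 and p - q = -2.
Adding: 2p = 8 + (-2) = 6, so p = 3.
Then q = 8 - 3 = 5.
(p, q) = (3, 5)


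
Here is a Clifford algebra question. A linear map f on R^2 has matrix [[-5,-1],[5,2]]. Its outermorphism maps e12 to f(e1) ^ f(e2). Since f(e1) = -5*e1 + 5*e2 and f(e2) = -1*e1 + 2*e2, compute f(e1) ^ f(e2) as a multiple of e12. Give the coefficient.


The outermorphism of a linear map f sends e1^e2 to f(e1)^f(e2).
f(e1) = -5*e1 + 5*e2
f(e2) = -1*e1 + 2*e2
f(e1) ^ f(e2) = (-5*e1 + 5*e2) ^ (-1*e1 + 2*e2)
= (-5)*2*e12 + 5*(-1)*e21
= (-10 - (-5))*e12
= -5*e12
Coefficient = -5


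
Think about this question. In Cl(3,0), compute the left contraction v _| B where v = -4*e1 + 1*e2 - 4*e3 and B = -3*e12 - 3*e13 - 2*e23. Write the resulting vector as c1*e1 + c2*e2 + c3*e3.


Left contraction v _| B = <vB>_1 (grade-1 part of the geometric product vB).
Using e1_|e12 = e2, e2_|e12 = -e1, e1_|e13 = e3, e3_|e13 = -e1, e2_|e23 = e3, e3_|e23 = -e2:
e1 coeff: -v2*b12 - v3*b13 = -(1)*(-3) - (-4)*(-3) = -9
e2 coeff: v1*b12 - v3*b23 = (-4)*(-3) - (-4)*(-2) = 4
e3 coeff: v1*b13 + v2*b23 = (-4)*(-3) + (1)*(-2) = 10
v _| B = -9*e1 + 4*e2 + 10*e3


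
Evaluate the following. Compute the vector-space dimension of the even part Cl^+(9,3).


Even subalgebra dimension = 2^(n-1)
n = 9 + 3 = 12
2^(12 - 1) = 2^11 = 2048
Verification: sum of C(12,k) for even k = 1 + 66 + 495 + 924 + 495 + 66 + 1 = 2048
Result = 2048


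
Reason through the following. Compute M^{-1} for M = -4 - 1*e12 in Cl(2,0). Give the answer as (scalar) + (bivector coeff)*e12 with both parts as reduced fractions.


M = -4 - 1*e12, where e12^2 = -1.
Since M commutes with its reverse ~M = a - b*e12, M * ~M = a^2 - b^2*e12^2 = a^2 + b^2.
So M^{-1} = ~M / (a^2 + b^2) = (a - b*e12)/(a^2 + b^2).
a^2 + b^2 = 16 + 1 = 17
Scalar part = -4/17 = -4/17
Bivector coeff = 1/17 = 1/17
M^{-1} = -4/17 + 1/17*e12


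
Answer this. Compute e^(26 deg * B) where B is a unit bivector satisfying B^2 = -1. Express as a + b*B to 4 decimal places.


For a unit bivector B with B^2 = -1, the exponential series gives
e^(theta*B) = cos(theta) + sin(theta)*B (the GA analogue of Euler's formula).
theta = 26 degrees = 0.453786 rad
cos(26 deg) = 0.8988
sin(26 deg) = 0.4384
exp(theta*B) = 0.8988 + 0.4384*B


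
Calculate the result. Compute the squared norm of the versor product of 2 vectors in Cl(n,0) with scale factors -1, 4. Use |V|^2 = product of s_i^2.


Each vector v_i has |v_i|^2 = s_i^2
Squared scales: (-1)^2 = 1, 4^2 = 16
|V|^2 = 1 * 16
= 16


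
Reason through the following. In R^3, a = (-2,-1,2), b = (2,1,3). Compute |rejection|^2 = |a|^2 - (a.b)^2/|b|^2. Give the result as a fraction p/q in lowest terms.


|a|^2 = (-2)^2 + (-1)^2 + 2^2 = 9
|b|^2 = 2^2 + 1^2 + 3^2 = 14
a . b = (-2)*2 + (-1)*1 + 2*3 = 1
(a.b)^2 = 1^2 = 1
|rej|^2 = 9 - 1/14
= (126 - 1)/14
= 125/14
In lowest terms: 125/14


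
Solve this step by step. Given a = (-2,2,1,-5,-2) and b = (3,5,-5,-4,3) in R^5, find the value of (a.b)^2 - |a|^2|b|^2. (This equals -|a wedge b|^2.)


a . b = (-2)*3 + 2*5 + 1*(-5) + (-5)*(-4) + (-2)*3
= -6 + 10 + (-5) + 20 + (-6) = 13
|a|^2 = (-2)^2 + 2^2 + 1^2 + (-5)^2 + (-2)^2 = 38
|b|^2 = 3^2 + 5^2 + (-5)^2 + (-4)^2 + 3^2 = 84
(a.b)^2 = 13^2 = 169
|a|^2 * |b|^2 = 38 * 84 = 3192
Result = 169 - 3192 = -3023


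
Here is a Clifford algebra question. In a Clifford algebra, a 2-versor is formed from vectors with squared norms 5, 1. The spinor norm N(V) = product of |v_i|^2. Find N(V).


Spinor norm N(V) = |v1|^2 * |v2|^2 * ... * |v2|^2
= 5 * 1
Running product: 5, 5
N(V) = 5


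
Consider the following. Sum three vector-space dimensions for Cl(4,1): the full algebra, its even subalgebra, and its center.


n = 4 + 1 = 5
Total dim = 2^5 = 32
Even subalgebra dim = 2^4 = 16
n is odd, so center dim = 2
Sum = 32 + 16 + 2 = 50


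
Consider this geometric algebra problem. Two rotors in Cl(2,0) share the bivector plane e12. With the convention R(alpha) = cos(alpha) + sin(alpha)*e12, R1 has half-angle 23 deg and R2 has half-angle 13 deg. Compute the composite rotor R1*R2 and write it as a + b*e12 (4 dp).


Same-plane rotors commute and their half-angles add:
R1*R2 = cos(a1 + a2) + sin(a1 + a2)*e12.
a1 + a2 = 23 + 13 = 36 deg
cos(36 deg) = 0.8090
sin(36 deg) = 0.5878
R1*R2 = 0.8090 + 0.5878*e12


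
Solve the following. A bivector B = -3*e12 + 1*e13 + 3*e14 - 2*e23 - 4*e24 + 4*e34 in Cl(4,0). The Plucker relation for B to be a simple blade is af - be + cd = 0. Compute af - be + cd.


Plucker relation: af - be + cd
a*f = (-3)*4 = -12
b*e = 1*(-4) = -4
c*d = 3*(-2) = -6
af - be + cd = -12 - (-4) + (-6)
= -14


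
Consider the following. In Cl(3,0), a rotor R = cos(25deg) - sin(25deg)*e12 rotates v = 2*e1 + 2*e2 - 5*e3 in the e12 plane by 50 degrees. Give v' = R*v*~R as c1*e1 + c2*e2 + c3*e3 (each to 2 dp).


Rotor R = cos(25deg) - sin(25deg)*e12
Rotation angle theta = 2 * 25 = 50 degrees in the e12 plane (e1 -> e2).
The component perpendicular to the plane (e3) is invariant: v'_3 = v3 = -5.00
cos(50deg) = 0.6428, sin(50deg) = 0.7660
v'_1 = v1*cos(theta) - v2*sin(theta) = 2*0.6428 - 2*0.7660 = -0.25
v'_2 = v1*sin(theta) + v2*cos(theta) = 2*0.7660 + 2*0.6428 = 2.82
v' = -0.25*e1 + 2.82*e2 - 5.00*e3


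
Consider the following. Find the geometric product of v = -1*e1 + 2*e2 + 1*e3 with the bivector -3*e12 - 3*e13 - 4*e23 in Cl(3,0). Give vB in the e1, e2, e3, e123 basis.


vB has grade-1 (vector) and grade-3 (trivector) parts: vB = (v _| B) + (v ^ B).
Vector part <vB>_1:
  e1: -v2*b12 - v3*b13 = -(2)*(-3) - (1)*(-3) = 9
  e2: v1*b12 - v3*b23 = (-1)*(-3) - (1)*(-4) = 7
  e3: v1*b13 + v2*b23 = (-1)*(-3) + (2)*(-4) = -5
Trivector part <vB>_3:
  e123: v1*b23 - v2*b13 + v3*b12 = (-1)*(-4) - (2)*(-3) + (1)*(-3) = 7
vB = 9*e1 + 7*e2 - 5*e3 + 7*e123


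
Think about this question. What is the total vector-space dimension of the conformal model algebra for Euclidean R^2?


The conformal model of R^2 uses Cl(3,1): the 2 Euclidean generators plus two extra orthogonal generators e+ (e+^2 = +1) and e- (e-^2 = -1), from which the null vectors e0, einf are built.
Number of generators m = 2 + 2 = 4.
dim Cl(p,q) = 2^m = 2^4 = 16


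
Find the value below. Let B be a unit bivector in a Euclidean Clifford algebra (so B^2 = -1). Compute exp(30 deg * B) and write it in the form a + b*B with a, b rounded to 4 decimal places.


For a unit bivector B with B^2 = -1, the exponential series gives
e^(theta*B) = cos(theta) + sin(theta)*B (the GA analogue of Euler's formula).
theta = 30 degrees = 0.523599 rad
cos(30 deg) = 0.8660
sin(30 deg) = 0.5000
exp(theta*B) = 0.8660 + 0.5000*B


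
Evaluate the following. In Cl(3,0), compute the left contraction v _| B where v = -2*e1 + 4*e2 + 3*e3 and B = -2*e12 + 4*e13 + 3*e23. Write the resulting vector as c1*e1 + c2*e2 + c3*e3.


Left contraction v _| B = <vB>_1 (grade-1 part of the geometric product vB).
Using e1_|e12 = e2, e2_|e12 = -e1, e1_|e13 = e3, e3_|e13 = -e1, e2_|e23 = e3, e3_|e23 = -e2:
e1 coeff: -v2*b12 - v3*b13 = -(4)*(-2) - (3)*(4) = -4
e2 coeff: v1*b12 - v3*b23 = (-2)*(-2) - (3)*(3) = -5
e3 coeff: v1*b13 + v2*b23 = (-2)*(4) + (4)*(3) = 4
v _| B = -4*e1 - 5*e2 + 4*e3


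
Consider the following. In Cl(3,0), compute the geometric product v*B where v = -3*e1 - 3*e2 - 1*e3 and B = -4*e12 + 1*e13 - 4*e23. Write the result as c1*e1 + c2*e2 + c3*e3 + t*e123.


vB has grade-1 (vector) and grade-3 (trivector) parts: vB = (v _| B) + (v ^ B).
Vector part <vB>_1:
  e1: -v2*b12 - v3*b13 = -(-3)*(-4) - (-1)*(1) = -11
  e2: v1*b12 - v3*b23 = (-3)*(-4) - (-1)*(-4) = 8
  e3: v1*b13 + v2*b23 = (-3)*(1) + (-3)*(-4) = 9
Trivector part <vB>_3:
  e123: v1*b23 - v2*b13 + v3*b12 = (-3)*(-4) - (-3)*(1) + (-1)*(-4) = 19
vB = -11*e1 + 8*e2 + 9*e3 + 19*e123


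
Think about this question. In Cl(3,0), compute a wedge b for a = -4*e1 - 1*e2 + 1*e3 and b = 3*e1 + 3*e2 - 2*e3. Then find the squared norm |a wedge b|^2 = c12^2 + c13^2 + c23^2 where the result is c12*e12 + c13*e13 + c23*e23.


a wedge b = (a1*b2 - a2*b1)*e12 + (a1*b3 - a3*b1)*e13 + (a2*b3 - a3*b2)*e23
e12 coeff: (-4)*3 - (-1)*3 = -12 - (-3) = -9
e13 coeff: (-4)*(-2) - 1*3 = 8 - 3 = 5
e23 coeff: (-1)*(-2) - 1*3 = 2 - 3 = -1
|a wedge b|^2 = (-9)^2 + 5^2 + (-1)^2
= 81 + 25 + 1
= 107


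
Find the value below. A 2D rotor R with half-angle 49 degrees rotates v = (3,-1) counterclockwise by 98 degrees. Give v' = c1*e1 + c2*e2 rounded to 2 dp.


Rotor R = cos(49deg) - sin(49deg)*e12
Rotation angle theta = 2 * 49 = 98 degrees
v' = R*v*~R rotates v by theta.
cos(98deg) = -0.1392, sin(98deg) = 0.9903
v'_1 = 3*cos(98deg) - (-1)*sin(98deg)
= 3*(-0.1392) - (-1)*0.9903
= 0.57
v'_2 = 3*sin(98deg) + (-1)*cos(98deg)
= 3*0.9903 + (-1)*(-0.1392)
= 3.11
v' = 0.57*e1 + 3.11*e2


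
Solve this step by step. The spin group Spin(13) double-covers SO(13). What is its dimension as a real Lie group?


Spin(n) double-covers SO(n); both have Lie algebra so(n) of dimension n(n-1)/2.
n = 13
n(n-1) = 13 * 12 = 156
dim Spin(13) = 156/2 = 78


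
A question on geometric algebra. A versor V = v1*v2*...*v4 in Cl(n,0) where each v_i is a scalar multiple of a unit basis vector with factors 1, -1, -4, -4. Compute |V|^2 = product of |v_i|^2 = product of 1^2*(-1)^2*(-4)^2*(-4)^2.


Each vector v_i has |v_i|^2 = s_i^2
Squared scales: 1^2 = 1, (-1)^2 = 1, (-4)^2 = 16, (-4)^2 = 16
|V|^2 = 1 * 1 * 16 * 16
= 256


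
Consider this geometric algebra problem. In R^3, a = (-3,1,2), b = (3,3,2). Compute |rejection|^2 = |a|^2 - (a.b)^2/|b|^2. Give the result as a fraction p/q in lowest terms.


|a|^2 = (-3)^2 + 1^2 + 2^2 = 14
|b|^2 = 3^2 + 3^2 + 2^2 = 22
a . b = (-3)*3 + 1*3 + 2*2 = -2
(a.b)^2 = (-2)^2 = 4
|rej|^2 = 14 - 4/22
= (308 - 4)/22
= 304/22
In lowest terms: 152/11


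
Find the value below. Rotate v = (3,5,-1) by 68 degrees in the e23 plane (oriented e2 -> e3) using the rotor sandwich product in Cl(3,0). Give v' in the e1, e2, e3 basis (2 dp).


Rotor R = cos(34deg) - sin(34deg)*e23
Rotation angle theta = 2 * 34 = 68 degrees in the e23 plane (e2 -> e3).
The component perpendicular to the plane (e1) is invariant: v'_1 = v1 = 3.00
cos(68deg) = 0.3746, sin(68deg) = 0.9272
v'_2 = v2*cos(theta) - v3*sin(theta) = 5*0.3746 - (-1)*0.9272 = 2.80
v'_3 = v2*sin(theta) + v3*cos(theta) = 5*0.9272 + (-1)*0.3746 = 4.26
v' = 3.00*e1 + 2.80*e2 + 4.26*e3


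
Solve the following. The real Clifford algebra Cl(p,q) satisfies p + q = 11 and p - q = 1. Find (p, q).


We need p + q = 11 and p - q = 1.
Adding: 2p = 11 + 1 = 12, so p = 6.
Then q = 11 - 6 = 5.
(p, q) = (6, 5)


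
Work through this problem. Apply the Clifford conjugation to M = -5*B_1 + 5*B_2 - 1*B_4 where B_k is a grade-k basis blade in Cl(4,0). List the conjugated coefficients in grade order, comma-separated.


Clifford conjugate sign for grade k: (-1)^(k(k+1)/2)
Grade 1: (-1)^(1*2/2) = (-1)^1 = -1, coeff -5 -> 5
Grade 2: (-1)^(2*3/2) = (-1)^3 = -1, coeff 5 -> -5
Grade 4: (-1)^(4*5/2) = (-1)^10 = 1, coeff -1 -> -1
Conjugated coefficients: 5, -5, -1


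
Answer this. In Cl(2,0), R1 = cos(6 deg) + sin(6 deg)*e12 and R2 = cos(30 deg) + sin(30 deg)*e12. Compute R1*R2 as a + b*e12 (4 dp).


Same-plane rotors commute and their half-angles add:
R1*R2 = cos(a1 + a2) + sin(a1 + a2)*e12.
a1 + a2 = 6 + 30 = 36 deg
cos(36 deg) = 0.8090
sin(36 deg) = 0.5878
R1*R2 = 0.8090 + 0.5878*e12


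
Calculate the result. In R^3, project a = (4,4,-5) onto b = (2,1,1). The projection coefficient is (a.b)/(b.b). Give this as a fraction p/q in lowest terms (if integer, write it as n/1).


Projection coefficient = (a . b) / (b . b)
a . b = 4*2 + 4*1 + (-5)*1
= 8 + 4 + (-5) = 7
b . b = 2^2 + 1^2 + 1^2
= 4 + 1 + 1 = 6
Coefficient = 7/6
In lowest terms: 7/6


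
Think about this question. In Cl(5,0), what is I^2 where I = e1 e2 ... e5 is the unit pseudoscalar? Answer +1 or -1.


The pseudoscalar I = e1...e_n (product of all n generators) of Cl(p,q) satisfies I^2 = (-1)^(q + n(n-1)/2).
p = 5, q = 0, n = p + q = 5
n(n-1)/2 = 5 * 4 / 2 = 10
Exponent = q + n(n-1)/2 = 0 + 10 = 10
I^2 = (-1)^10 = +1


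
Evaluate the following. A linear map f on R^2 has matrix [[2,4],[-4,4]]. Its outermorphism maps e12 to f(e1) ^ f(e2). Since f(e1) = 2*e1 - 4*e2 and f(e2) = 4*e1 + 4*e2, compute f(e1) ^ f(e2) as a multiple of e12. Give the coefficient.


The outermorphism of a linear map f sends e1^e2 to f(e1)^f(e2).
f(e1) = 2*e1 - 4*e2
f(e2) = 4*e1 + 4*e2
f(e1) ^ f(e2) = (2*e1 - 4*e2) ^ (4*e1 + 4*e2)
= 2*4*e12 + (-4)*4*e21
= (8 - (-16))*e12
= 24*e12
Coefficient = 24


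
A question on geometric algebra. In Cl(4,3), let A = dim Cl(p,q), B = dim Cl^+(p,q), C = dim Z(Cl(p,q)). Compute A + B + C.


n = 4 + 3 = 7
Total dim = 2^7 = 128
Even subalgebra dim = 2^6 = 64
n is odd, so center dim = 2
Sum = 128 + 64 + 2 = 194


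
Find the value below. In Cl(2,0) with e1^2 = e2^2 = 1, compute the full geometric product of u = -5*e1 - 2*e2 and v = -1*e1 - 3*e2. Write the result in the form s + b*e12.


Expand: (-5*e1 - 2*e2)(-1*e1 - 3*e2)
= (-5)*(-1)*e1e1 + (-5)*(-3)*e1e2 + (-2)*(-1)*e2e1 + (-2)*(-3)*e2e2
Using e1^2 = e2^2 = 1, e2e1 = -e1e2:
Scalar part s = (-5)*(-1) + (-2)*(-3) = 5 + 6 = 11
Bivector part b = (-5)*(-3) - (-2)*(-1) = 15 - 2 = 13
uv = 11 + 13*e12


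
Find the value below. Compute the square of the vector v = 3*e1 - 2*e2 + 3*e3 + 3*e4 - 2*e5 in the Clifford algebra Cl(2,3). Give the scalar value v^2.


v^2 = sum of c_i^2 * e_i^2
Positive signature terms (e_i^2 = +1): 3^2 + (-2)^2 = 13
Negative signature terms (e_j^2 = -1): 3^2 + 3^2 + (-2)^2 = 22
v^2 = 13 - 22 = -9


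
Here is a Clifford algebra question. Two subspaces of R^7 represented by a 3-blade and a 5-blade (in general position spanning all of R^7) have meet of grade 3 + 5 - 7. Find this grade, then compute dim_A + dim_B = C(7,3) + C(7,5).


Meet grade = grade(A) + grade(B) - n
= 3 + 5 - 7 = 1
C(7,3) = 35
C(7,5) = 21
dim_A + dim_B = 35 + 21 = 56


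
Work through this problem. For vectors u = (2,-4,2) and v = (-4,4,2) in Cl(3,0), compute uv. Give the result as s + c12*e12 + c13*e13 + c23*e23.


In Cl(3,0): e_i^2 = 1, e_ie_j = -e_je_i for i != j.
Scalar part = u . v = 2*(-4) + (-4)*4 + 2*2
= -8 + (-16) + 4 = -20
e12 coeff = 2*4 - (-4)*(-4) = 8 - 16 = -8
e13 coeff = 2*2 - 2*(-4) = 4 - (-8) = 12
e23 coeff = (-4)*2 - 2*4 = -8 - 8 = -16
uv = -20 - 8*e12 + 12*e13 - 16*e23


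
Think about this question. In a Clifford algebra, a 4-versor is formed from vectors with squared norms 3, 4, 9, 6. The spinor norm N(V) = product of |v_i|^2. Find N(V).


Spinor norm N(V) = |v1|^2 * |v2|^2 * ... * |v4|^2
= 3 * 4 * 9 * 6
Running product: 3, 12, 108, 648
N(V) = 648


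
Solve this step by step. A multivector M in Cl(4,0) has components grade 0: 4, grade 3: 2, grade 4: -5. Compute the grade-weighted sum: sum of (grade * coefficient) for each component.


Grade-weighted sum = sum of grade_k * coefficient_k
0*4 = 0
3*2 = 6
4*(-5) = -20
Total = 0 + 6 + (-20) = -14


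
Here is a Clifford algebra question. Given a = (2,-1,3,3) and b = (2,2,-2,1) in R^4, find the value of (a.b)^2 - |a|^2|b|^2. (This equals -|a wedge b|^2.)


a . b = 2*2 + (-1)*2 + 3*(-2) + 3*1
= 4 + (-2) + (-6) + 3 = -1
|a|^2 = 2^2 + (-1)^2 + 3^2 + 3^2 = 23
|b|^2 = 2^2 + 2^2 + (-2)^2 + 1^2 = 13
(a.b)^2 = (-1)^2 = 1
|a|^2 * |b|^2 = 23 * 13 = 299
Result = 1 - 299 = -298


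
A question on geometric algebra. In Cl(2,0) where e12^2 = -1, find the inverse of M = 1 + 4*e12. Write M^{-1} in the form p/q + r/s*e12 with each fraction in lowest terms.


M = 1 + 4*e12, where e12^2 = -1.
Since M commutes with its reverse ~M = a - b*e12, M * ~M = a^2 - b^2*e12^2 = a^2 + b^2.
So M^{-1} = ~M / (a^2 + b^2) = (a - b*e12)/(a^2 + b^2).
a^2 + b^2 = 1 + 16 = 17
Scalar part = 1/17 = 1/17
Bivector coeff = -4/17 = -4/17
M^{-1} = 1/17 - 4/17*e12


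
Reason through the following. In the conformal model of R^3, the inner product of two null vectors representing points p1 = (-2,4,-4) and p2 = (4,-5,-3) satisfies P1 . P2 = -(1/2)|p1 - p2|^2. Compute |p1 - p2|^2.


p1 - p2 = (-6, 9, -1)
|p1 - p2|^2 = (-6)^2 + 9^2 + (-1)^2
= 36 + 81 + 1
= 118


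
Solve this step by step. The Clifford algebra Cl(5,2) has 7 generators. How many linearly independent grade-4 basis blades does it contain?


Number of grade-k basis blades in Cl(p,q) with n = p + q is C(n, k).
n = 5 + 2 = 7
C(7, 4) = 7! / (4! * 3!)
= 5040 / (24 * 6)
= 35


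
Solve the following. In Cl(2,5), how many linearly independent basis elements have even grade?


Even subalgebra dimension = 2^(n-1)
n = 2 + 5 = 7
2^(7 - 1) = 2^6 = 64
Verification: sum of C(7,k) for even k = 1 + 21 + 35 + 7 = 64
Result = 64


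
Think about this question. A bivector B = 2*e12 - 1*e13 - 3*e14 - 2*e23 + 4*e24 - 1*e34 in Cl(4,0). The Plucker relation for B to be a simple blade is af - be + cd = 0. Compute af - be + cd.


Plucker relation: af - be + cd
a*f = 2*(-1) = -2
b*e = (-1)*4 = -4
c*d = (-3)*(-2) = 6
af - be + cd = -2 - (-4) + 6
= 8


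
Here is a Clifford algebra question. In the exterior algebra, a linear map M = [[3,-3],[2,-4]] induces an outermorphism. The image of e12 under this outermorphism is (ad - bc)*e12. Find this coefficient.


The outermorphism of a linear map f sends e1^e2 to f(e1)^f(e2).
f(e1) = 3*e1 + 2*e2
f(e2) = -3*e1 - 4*e2
f(e1) ^ f(e2) = (3*e1 + 2*e2) ^ (-3*e1 - 4*e2)
= 3*(-4)*e12 + 2*(-3)*e21
= (-12 - (-6))*e12
= -6*e12
Coefficient = -6


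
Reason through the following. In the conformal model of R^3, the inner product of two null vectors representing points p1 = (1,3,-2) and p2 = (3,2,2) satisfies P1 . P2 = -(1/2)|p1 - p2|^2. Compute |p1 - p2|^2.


p1 - p2 = (-2, 1, -4)
|p1 - p2|^2 = (-2)^2 + 1^2 + (-4)^2
= 4 + 1 + 16
= 21


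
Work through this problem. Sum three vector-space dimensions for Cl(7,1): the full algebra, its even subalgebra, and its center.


n = 7 + 1 = 8
Total dim = 2^8 = 256
Even subalgebra dim = 2^7 = 128
n is even, so center dim = 1
Sum = 256 + 128 + 1 = 385


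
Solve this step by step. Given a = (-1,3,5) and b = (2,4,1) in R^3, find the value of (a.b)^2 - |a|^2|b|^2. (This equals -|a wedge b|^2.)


a . b = (-1)*2 + 3*4 + 5*1
= -2 + 12 + 5 = 15
|a|^2 = (-1)^2 + 3^2 + 5^2 = 35
|b|^2 = 2^2 + 4^2 + 1^2 = 21
(a.b)^2 = 15^2 = 225
|a|^2 * |b|^2 = 35 * 21 = 735
Result = 225 - 735 = -510
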